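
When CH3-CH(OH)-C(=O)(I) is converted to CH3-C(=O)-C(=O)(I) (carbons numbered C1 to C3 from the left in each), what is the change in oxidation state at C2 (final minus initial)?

+2

Before: C2 has 2 bonds to C, 1 bond to H, 1 bond to O → oxidation state 0.
After: C2 has 2 bonds to C, 2 bonds to O → oxidation state +2.
Δ = +2 − (0) = +2, so this is an oxidation at C2.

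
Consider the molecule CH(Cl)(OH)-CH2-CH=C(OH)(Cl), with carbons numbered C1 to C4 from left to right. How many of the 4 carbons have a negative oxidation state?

Each bond to a more electronegative atom (O, N, halogen) counts +1, each bond to a less electronegative atom (H, metal, B, Si) counts −1, and each C–C bond counts 0. Tallying each carbon:
C1: 1C, 1H, 1O, 1Cl → 0 − 1 + 1 + 1 = +1
C2: 2C, 2H → 0 − 2 = -2
C3: 3C, 1H → 0 − 1 = -1
C4: 2C, 1O, 1Cl → 0 + 1 + 1 = +2
2 carbons (C2, C3) meet the condition.

2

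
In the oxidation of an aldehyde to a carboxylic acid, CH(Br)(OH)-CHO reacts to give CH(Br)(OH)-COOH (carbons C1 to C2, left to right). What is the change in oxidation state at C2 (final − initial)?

+2

Before: C2 has 1 bond to C, 1 bond to H, 2 bonds to O → oxidation state +1.
After: C2 has 1 bond to C, 3 bonds to O → oxidation state +3.
Δ = +3 − (+1) = +2, so this is an oxidation at C2.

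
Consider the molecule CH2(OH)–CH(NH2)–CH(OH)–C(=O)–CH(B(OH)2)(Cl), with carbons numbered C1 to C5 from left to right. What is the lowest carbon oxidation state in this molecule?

-1

Tallying each carbon's bonds:
C1: 1C, 2H, 1O → 0 − 2 + 1 = -1
C2: 2C, 1H, 1N → 0 − 1 + 1 = 0
C3: 2C, 1H, 1O → 0 − 1 + 1 = 0
C4: 2C, 2O → 0 + 2 = +2
C5: 1C, 1H, 1Cl, 1B → 0 − 1 + 1 − 1 = -1
The lowest value is -1.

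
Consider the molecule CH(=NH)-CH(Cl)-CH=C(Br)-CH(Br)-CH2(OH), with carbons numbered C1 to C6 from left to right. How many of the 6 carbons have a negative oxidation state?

2

Count +1 for every bond to an atom more electronegative than carbon and −1 for every bond to one less electronegative; C–C bonds are 0. Tallying each carbon:
C1: 1C, 1H, 2N → 0 − 1 + 2 = +1
C2: 2C, 1H, 1Cl → 0 − 1 + 1 = 0
C3: 3C, 1H → 0 − 1 = -1
C4: 3C, 1Br → 0 + 1 = +1
C5: 2C, 1H, 1Br → 0 − 1 + 1 = 0
C6: 1C, 2H, 1O → 0 − 2 + 1 = -1
2 carbons (C3, C6) meet the condition.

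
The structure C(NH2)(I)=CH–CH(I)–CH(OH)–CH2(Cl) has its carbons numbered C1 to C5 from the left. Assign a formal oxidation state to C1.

Count +1 for every bond to an atom more electronegative than carbon and −1 for every bond to one less electronegative; C–C bonds are 0.
C1 has a double bond to C (2×0 = 0), one bond to N (+1), one bond to I (+1).
Oxidation state = 0 + 1 + 1 = +2.

+2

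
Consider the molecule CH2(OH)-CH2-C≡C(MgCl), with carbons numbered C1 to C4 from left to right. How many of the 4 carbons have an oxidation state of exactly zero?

1

Bonds to more-electronegative neighbours contribute +1 each, bonds to H or metals contribute −1 each, and C–C bonds contribute 0. Tallying each carbon:
C1: 1C, 2H, 1O → 0 − 2 + 1 = -1
C2: 2C, 2H → 0 − 2 = -2
C3: 4C → 0 = 0
C4: 3C, 1Mg → 0 − 1 = -1
1 carbon (C3) meets the condition.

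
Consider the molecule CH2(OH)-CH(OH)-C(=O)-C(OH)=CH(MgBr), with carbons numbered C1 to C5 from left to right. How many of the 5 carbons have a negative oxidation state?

2

Count +1 for every bond to an atom more electronegative than carbon and −1 for every bond to one less electronegative; C–C bonds are 0. Tallying each carbon:
C1: 1C, 2H, 1O → 0 − 2 + 1 = -1
C2: 2C, 1H, 1O → 0 − 1 + 1 = 0
C3: 2C, 2O → 0 + 2 = +2
C4: 3C, 1O → 0 + 1 = +1
C5: 2C, 1H, 1Mg → 0 − 1 − 1 = -2
2 carbons (C1, C5) meet the condition.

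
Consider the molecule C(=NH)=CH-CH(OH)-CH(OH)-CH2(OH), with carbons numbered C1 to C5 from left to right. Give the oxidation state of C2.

-1

C2 has a double bond to C (2×0 = 0), one bond to C (0), one bond to H (-1).
Oxidation state = 0 + 0 − 1 = -1.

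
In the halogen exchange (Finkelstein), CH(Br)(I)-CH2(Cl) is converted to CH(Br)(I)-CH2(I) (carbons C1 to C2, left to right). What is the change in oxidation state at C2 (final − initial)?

0

Before: C2 has 1 bond to C, 2 bonds to H, 1 bond to Cl → oxidation state -1.
After: C2 has 1 bond to C, 2 bonds to H, 1 bond to I → oxidation state -1.
Δ = -1 − (-1) = 0, so no net redox change at C2.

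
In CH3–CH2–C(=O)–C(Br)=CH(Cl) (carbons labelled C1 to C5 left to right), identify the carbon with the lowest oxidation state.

Bonds to more-electronegative neighbours contribute +1 each, bonds to H or metals contribute −1 each, and C–C bonds contribute 0. Tallying each carbon:
C1: 1C, 3H → 0 − 3 = -3
C2: 2C, 2H → 0 − 2 = -2
C3: 2C, 2O → 0 + 2 = +2
C4: 3C, 1Br → 0 + 1 = +1
C5: 2C, 1H, 1Cl → 0 − 1 + 1 = 0
The most reduced carbon is C1 at -3.

C1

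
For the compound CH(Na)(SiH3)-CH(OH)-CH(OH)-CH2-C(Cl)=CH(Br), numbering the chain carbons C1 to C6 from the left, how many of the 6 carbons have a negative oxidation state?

Bonds to more-electronegative neighbours contribute +1 each, bonds to H or metals contribute −1 each, and C–C bonds contribute 0. Tallying each carbon:
C1: 1C, 1H, 1Na, 1Si → 0 − 1 − 1 − 1 = -3
C2: 2C, 1H, 1O → 0 − 1 + 1 = 0
C3: 2C, 1H, 1O → 0 − 1 + 1 = 0
C4: 2C, 2H → 0 − 2 = -2
C5: 3C, 1Cl → 0 + 1 = +1
C6: 2C, 1H, 1Br → 0 − 1 + 1 = 0
2 carbons (C1, C4) meet the condition.

2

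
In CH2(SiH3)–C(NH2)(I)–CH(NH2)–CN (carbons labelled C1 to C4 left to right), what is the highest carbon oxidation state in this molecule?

Count +1 for every bond to an atom more electronegative than carbon and −1 for every bond to one less electronegative; C–C bonds are 0. Tallying each carbon:
C1: 1C, 2H, 1Si → 0 − 2 − 1 = -3
C2: 2C, 1N, 1I → 0 + 1 + 1 = +2
C3: 2C, 1H, 1N → 0 − 1 + 1 = 0
C4: 1C, 3N → 0 + 3 = +3
The highest value is +3.

+3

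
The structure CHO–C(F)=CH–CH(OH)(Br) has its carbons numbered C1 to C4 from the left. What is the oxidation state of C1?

C1 has one bond to C (0), one bond to H (-1), a double bond to O (2×+1 = +2).
Oxidation state = 0 − 1 + 2 = +1.

+1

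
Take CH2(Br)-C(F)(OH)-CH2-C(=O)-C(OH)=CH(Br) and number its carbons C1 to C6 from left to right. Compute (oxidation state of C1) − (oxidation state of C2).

C1: 1C, 2H, 1Br → 0 − 2 + 1 = -1
C2: 2C, 1O, 1F → 0 + 1 + 1 = +2
Difference: -1 − (+2) = -3.

-3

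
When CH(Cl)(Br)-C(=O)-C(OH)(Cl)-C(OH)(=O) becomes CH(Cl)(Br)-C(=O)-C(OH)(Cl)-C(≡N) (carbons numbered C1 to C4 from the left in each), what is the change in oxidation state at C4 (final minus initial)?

Before: C4 has 1 bond to C, 3 bonds to O → oxidation state +3.
After: C4 has 1 bond to C, 3 bonds to N → oxidation state +3.
Δ = +3 − (+3) = 0, so no net redox change at C4.

0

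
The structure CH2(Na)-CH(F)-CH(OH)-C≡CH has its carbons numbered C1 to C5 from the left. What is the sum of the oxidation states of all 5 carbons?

-4

Bonds to more-electronegative neighbours contribute +1 each, bonds to H or metals contribute −1 each, and C–C bonds contribute 0. Tallying each carbon:
C1: 1C, 2H, 1Na → 0 − 2 − 1 = -3
C2: 2C, 1H, 1F → 0 − 1 + 1 = 0
C3: 2C, 1H, 1O → 0 − 1 + 1 = 0
C4: 4C → 0 = 0
C5: 3C, 1H → 0 − 1 = -1
Sum = -3 + 0 + 0 + 0 − 1 = -4.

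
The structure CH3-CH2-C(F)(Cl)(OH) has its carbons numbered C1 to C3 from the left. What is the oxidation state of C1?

C1 has one bond to C (0), one bond to H (-1), one bond to H (-1), one bond to H (-1).
Oxidation state = 0 − 1 − 1 − 1 = -3.

-3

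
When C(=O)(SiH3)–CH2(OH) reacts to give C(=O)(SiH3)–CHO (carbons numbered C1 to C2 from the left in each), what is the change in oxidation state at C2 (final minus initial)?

Before: C2 has 1 bond to C, 2 bonds to H, 1 bond to O → oxidation state -1.
After: C2 has 1 bond to C, 1 bond to H, 2 bonds to O → oxidation state +1.
Δ = +1 − (-1) = +2, so this is an oxidation at C2.

+2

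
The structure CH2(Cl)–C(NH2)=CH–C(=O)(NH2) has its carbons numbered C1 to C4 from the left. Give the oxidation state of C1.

C1 has one bond to C (0), one bond to H (-1), one bond to H (-1), one bond to Cl (+1).
Oxidation state = 0 − 1 − 1 + 1 = -1.

-1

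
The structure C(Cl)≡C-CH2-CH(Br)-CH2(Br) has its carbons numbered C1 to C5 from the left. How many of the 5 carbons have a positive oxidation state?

Tallying each carbon's bonds:
C1: 3C, 1Cl → 0 + 1 = +1
C2: 4C → 0 = 0
C3: 2C, 2H → 0 − 2 = -2
C4: 2C, 1H, 1Br → 0 − 1 + 1 = 0
C5: 1C, 2H, 1Br → 0 − 2 + 1 = -1
1 carbon (C1) meets the condition.

1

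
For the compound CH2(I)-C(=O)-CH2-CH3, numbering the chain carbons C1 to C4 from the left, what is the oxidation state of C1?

Count +1 for every bond to an atom more electronegative than carbon and −1 for every bond to one less electronegative; C–C bonds are 0.
C1 has one bond to C (0), one bond to H (-1), one bond to H (-1), one bond to I (+1).
Oxidation state = 0 − 1 − 1 + 1 = -1.

-1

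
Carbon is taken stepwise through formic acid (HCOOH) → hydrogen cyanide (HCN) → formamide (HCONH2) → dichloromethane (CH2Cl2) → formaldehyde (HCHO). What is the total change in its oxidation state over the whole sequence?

Carbon oxidation states along the series — formic acid: +2, hydrogen cyanide: +2, formamide: +2, dichloromethane: 0, formaldehyde: 0.
Net change = 0 − (+2) = -2.

-2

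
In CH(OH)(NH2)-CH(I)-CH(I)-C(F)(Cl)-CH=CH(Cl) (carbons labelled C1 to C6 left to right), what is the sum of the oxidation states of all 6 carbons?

+2

Tallying each carbon's bonds:
C1: 1C, 1H, 1O, 1N → 0 − 1 + 1 + 1 = +1
C2: 2C, 1H, 1I → 0 − 1 + 1 = 0
C3: 2C, 1H, 1I → 0 − 1 + 1 = 0
C4: 2C, 1F, 1Cl → 0 + 1 + 1 = +2
C5: 3C, 1H → 0 − 1 = -1
C6: 2C, 1H, 1Cl → 0 − 1 + 1 = 0
Sum = +1 + 0 + 0 + 2 − 1 + 0 = +2.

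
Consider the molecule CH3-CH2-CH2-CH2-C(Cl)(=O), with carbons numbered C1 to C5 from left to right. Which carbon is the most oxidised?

Each bond to a more electronegative atom (O, N, halogen) counts +1, each bond to a less electronegative atom (H, metal, B, Si) counts −1, and each C–C bond counts 0. Tallying each carbon:
C1: 1C, 3H → 0 − 3 = -3
C2: 2C, 2H → 0 − 2 = -2
C3: 2C, 2H → 0 − 2 = -2
C4: 2C, 2H → 0 − 2 = -2
C5: 1C, 2O, 1Cl → 0 + 2 + 1 = +3
The most oxidised carbon is C5 at +3.

C5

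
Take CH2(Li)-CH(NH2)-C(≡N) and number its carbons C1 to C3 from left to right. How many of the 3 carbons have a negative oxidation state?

1

Assign +1 per bond to O/N/halogen, −1 per bond to H or an electropositive element, and 0 per bond to carbon. Tallying each carbon:
C1: 1C, 2H, 1Li → 0 − 2 − 1 = -3
C2: 2C, 1H, 1N → 0 − 1 + 1 = 0
C3: 1C, 3N → 0 + 3 = +3
1 carbon (C1) meets the condition.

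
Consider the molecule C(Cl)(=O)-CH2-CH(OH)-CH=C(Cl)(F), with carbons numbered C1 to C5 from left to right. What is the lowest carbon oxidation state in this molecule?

-2

Tallying each carbon's bonds:
C1: 1C, 2O, 1Cl → 0 + 2 + 1 = +3
C2: 2C, 2H → 0 − 2 = -2
C3: 2C, 1H, 1O → 0 − 1 + 1 = 0
C4: 3C, 1H → 0 − 1 = -1
C5: 2C, 1F, 1Cl → 0 + 1 + 1 = +2
The lowest value is -2.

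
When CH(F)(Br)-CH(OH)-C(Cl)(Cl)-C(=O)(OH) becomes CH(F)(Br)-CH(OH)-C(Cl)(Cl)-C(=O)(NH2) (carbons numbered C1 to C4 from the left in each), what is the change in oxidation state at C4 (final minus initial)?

Before: C4 has 1 bond to C, 3 bonds to O → oxidation state +3.
After: C4 has 1 bond to C, 2 bonds to O, 1 bond to N → oxidation state +3.
Δ = +3 − (+3) = 0, so no net redox change at C4.

0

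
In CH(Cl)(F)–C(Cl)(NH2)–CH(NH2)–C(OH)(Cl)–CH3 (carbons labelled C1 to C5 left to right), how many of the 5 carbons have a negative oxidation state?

1

Tallying each carbon's bonds:
C1: 1C, 1H, 1F, 1Cl → 0 − 1 + 1 + 1 = +1
C2: 2C, 1N, 1Cl → 0 + 1 + 1 = +2
C3: 2C, 1H, 1N → 0 − 1 + 1 = 0
C4: 2C, 1O, 1Cl → 0 + 1 + 1 = +2
C5: 1C, 3H → 0 − 3 = -3
1 carbon (C5) meets the condition.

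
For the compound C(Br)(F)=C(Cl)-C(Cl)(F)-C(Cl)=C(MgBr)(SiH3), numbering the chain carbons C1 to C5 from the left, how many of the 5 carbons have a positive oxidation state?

4

Bonds to more-electronegative neighbours contribute +1 each, bonds to H or metals contribute −1 each, and C–C bonds contribute 0. Tallying each carbon:
C1: 2C, 1F, 1Br → 0 + 1 + 1 = +2
C2: 3C, 1Cl → 0 + 1 = +1
C3: 2C, 1F, 1Cl → 0 + 1 + 1 = +2
C4: 3C, 1Cl → 0 + 1 = +1
C5: 2C, 1Mg, 1Si → 0 − 1 − 1 = -2
4 carbons (C1, C2, C3, C4) meet the condition.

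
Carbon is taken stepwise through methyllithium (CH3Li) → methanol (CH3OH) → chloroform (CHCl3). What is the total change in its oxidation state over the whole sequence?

Carbon oxidation states along the series — methyllithium: -4, methanol: -2, chloroform: +2.
Net change = +2 − (-4) = +6.

+6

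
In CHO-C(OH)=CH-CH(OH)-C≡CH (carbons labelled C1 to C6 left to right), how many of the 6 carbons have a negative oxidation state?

Tallying each carbon's bonds:
C1: 1C, 1H, 2O → 0 − 1 + 2 = +1
C2: 3C, 1O → 0 + 1 = +1
C3: 3C, 1H → 0 − 1 = -1
C4: 2C, 1H, 1O → 0 − 1 + 1 = 0
C5: 4C → 0 = 0
C6: 3C, 1H → 0 − 1 = -1
2 carbons (C3, C6) meet the condition.

2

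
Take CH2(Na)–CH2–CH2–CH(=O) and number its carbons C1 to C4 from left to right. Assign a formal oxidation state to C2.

-2

Count +1 for every bond to an atom more electronegative than carbon and −1 for every bond to one less electronegative; C–C bonds are 0.
C2 has one bond to C (0), one bond to C (0), one bond to H (-1), one bond to H (-1).
Oxidation state = 0 + 0 − 1 − 1 = -2.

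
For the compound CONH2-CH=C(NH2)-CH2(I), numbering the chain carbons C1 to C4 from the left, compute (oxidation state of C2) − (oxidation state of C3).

C2: 3C, 1H → 0 − 1 = -1
C3: 3C, 1N → 0 + 1 = +1
Difference: -1 − (+1) = -2.

-2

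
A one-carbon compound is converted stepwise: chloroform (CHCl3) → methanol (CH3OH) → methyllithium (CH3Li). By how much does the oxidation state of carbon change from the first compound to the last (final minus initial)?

Carbon oxidation states along the series — chloroform: +2, methanol: -2, methyllithium: -4.
Net change = -4 − (+2) = -6.

-6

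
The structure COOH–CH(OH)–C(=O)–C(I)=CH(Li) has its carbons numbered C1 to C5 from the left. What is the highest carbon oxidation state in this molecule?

+3

Assign +1 per bond to O/N/halogen, −1 per bond to H or an electropositive element, and 0 per bond to carbon. Tallying each carbon:
C1: 1C, 3O → 0 + 3 = +3
C2: 2C, 1H, 1O → 0 − 1 + 1 = 0
C3: 2C, 2O → 0 + 2 = +2
C4: 3C, 1I → 0 + 1 = +1
C5: 2C, 1H, 1Li → 0 − 1 − 1 = -2
The highest value is +3.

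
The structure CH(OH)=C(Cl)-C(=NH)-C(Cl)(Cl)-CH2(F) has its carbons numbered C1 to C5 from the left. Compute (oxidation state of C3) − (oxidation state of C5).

+3

C3: 2C, 2N → 0 + 2 = +2
C5: 1C, 2H, 1F → 0 − 2 + 1 = -1
Difference: +2 − (-1) = +3.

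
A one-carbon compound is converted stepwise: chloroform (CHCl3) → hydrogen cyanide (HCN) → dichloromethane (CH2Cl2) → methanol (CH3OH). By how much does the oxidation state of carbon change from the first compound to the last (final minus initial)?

Carbon oxidation states along the series — chloroform: +2, hydrogen cyanide: +2, dichloromethane: 0, methanol: -2.
Net change = -2 − (+2) = -4.

-4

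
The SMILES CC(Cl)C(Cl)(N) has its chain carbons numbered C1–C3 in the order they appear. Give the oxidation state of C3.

+1

C3 has one bond to C (0), one bond to Cl (+1), one bond to H (-1), one bond to N (+1).
Oxidation state = 0 + 1 − 1 + 1 = +1.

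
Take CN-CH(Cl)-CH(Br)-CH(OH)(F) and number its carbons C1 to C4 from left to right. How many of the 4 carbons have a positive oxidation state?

2

Tallying each carbon's bonds:
C1: 1C, 3N → 0 + 3 = +3
C2: 2C, 1H, 1Cl → 0 − 1 + 1 = 0
C3: 2C, 1H, 1Br → 0 − 1 + 1 = 0
C4: 1C, 1H, 1O, 1F → 0 − 1 + 1 + 1 = +1
2 carbons (C1, C4) meet the condition.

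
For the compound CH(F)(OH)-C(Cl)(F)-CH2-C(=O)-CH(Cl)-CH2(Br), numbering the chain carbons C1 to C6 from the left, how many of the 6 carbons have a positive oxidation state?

Tallying each carbon's bonds:
C1: 1C, 1H, 1O, 1F → 0 − 1 + 1 + 1 = +1
C2: 2C, 1F, 1Cl → 0 + 1 + 1 = +2
C3: 2C, 2H → 0 − 2 = -2
C4: 2C, 2O → 0 + 2 = +2
C5: 2C, 1H, 1Cl → 0 − 1 + 1 = 0
C6: 1C, 2H, 1Br → 0 − 2 + 1 = -1
3 carbons (C1, C2, C4) meet the condition.

3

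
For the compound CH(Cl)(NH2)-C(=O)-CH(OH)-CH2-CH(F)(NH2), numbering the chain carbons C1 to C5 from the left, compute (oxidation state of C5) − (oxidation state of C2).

-1

C5: 1C, 1H, 1N, 1F → 0 − 1 + 1 + 1 = +1
C2: 2C, 2O → 0 + 2 = +2
Difference: +1 − (+2) = -1.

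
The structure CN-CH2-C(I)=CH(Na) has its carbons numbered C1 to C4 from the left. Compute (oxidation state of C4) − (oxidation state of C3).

-3

C4: 2C, 1H, 1Na → 0 − 1 − 1 = -2
C3: 3C, 1I → 0 + 1 = +1
Difference: -2 − (+1) = -3.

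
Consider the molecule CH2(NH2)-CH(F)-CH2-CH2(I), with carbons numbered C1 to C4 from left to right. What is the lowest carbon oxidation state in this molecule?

-2

Assign +1 per bond to O/N/halogen, −1 per bond to H or an electropositive element, and 0 per bond to carbon. Tallying each carbon:
C1: 1C, 2H, 1N → 0 − 2 + 1 = -1
C2: 2C, 1H, 1F → 0 − 1 + 1 = 0
C3: 2C, 2H → 0 − 2 = -2
C4: 1C, 2H, 1I → 0 − 2 + 1 = -1
The lowest value is -2.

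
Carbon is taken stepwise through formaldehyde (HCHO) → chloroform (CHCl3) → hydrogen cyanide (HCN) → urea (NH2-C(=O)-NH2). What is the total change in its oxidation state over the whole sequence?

Carbon oxidation states along the series — formaldehyde: 0, chloroform: +2, hydrogen cyanide: +2, urea: +4.
Net change = +4 − (0) = +4.

+4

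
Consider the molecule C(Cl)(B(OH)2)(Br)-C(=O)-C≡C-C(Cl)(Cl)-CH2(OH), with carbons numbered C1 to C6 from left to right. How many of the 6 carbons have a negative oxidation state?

Bonds to more-electronegative neighbours contribute +1 each, bonds to H or metals contribute −1 each, and C–C bonds contribute 0. Tallying each carbon:
C1: 1C, 1Cl, 1Br, 1B → 0 + 1 + 1 − 1 = +1
C2: 2C, 2O → 0 + 2 = +2
C3: 4C → 0 = 0
C4: 4C → 0 = 0
C5: 2C, 2Cl → 0 + 2 = +2
C6: 1C, 2H, 1O → 0 − 2 + 1 = -1
1 carbon (C6) meets the condition.

1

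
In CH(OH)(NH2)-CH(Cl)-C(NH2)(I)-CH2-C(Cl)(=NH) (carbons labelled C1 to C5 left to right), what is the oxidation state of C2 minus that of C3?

C2: 2C, 1H, 1Cl → 0 − 1 + 1 = 0
C3: 2C, 1N, 1I → 0 + 1 + 1 = +2
Difference: 0 − (+2) = -2.

-2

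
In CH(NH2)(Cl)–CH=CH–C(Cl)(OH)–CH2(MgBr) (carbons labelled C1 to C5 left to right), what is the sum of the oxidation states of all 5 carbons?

-2

Bonds to more-electronegative neighbours contribute +1 each, bonds to H or metals contribute −1 each, and C–C bonds contribute 0. Tallying each carbon:
C1: 1C, 1H, 1N, 1Cl → 0 − 1 + 1 + 1 = +1
C2: 3C, 1H → 0 − 1 = -1
C3: 3C, 1H → 0 − 1 = -1
C4: 2C, 1O, 1Cl → 0 + 1 + 1 = +2
C5: 1C, 2H, 1Mg → 0 − 2 − 1 = -3
Sum = +1 − 1 − 1 + 2 − 3 = -2.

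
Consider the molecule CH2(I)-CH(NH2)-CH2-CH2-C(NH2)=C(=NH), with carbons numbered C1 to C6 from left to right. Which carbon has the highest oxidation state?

Tallying each carbon's bonds:
C1: 1C, 2H, 1I → 0 − 2 + 1 = -1
C2: 2C, 1H, 1N → 0 − 1 + 1 = 0
C3: 2C, 2H → 0 − 2 = -2
C4: 2C, 2H → 0 − 2 = -2
C5: 3C, 1N → 0 + 1 = +1
C6: 2C, 2N → 0 + 2 = +2
The most oxidised carbon is C6 at +2.

C6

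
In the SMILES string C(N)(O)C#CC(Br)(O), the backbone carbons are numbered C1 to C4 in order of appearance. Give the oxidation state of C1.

C1 has one bond to C (0), one bond to N (+1), one bond to H (-1), one bond to O (+1).
Oxidation state = 0 + 1 − 1 + 1 = +1.

+1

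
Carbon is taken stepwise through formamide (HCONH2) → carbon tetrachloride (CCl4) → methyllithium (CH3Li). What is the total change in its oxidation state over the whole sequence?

Carbon oxidation states along the series — formamide: +2, carbon tetrachloride: +4, methyllithium: -4.
Net change = -4 − (+2) = -6.

-6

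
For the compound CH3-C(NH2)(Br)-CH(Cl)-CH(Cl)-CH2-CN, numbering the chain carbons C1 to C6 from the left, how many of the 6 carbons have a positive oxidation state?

2

Bonds to more-electronegative neighbours contribute +1 each, bonds to H or metals contribute −1 each, and C–C bonds contribute 0. Tallying each carbon:
C1: 1C, 3H → 0 − 3 = -3
C2: 2C, 1N, 1Br → 0 + 1 + 1 = +2
C3: 2C, 1H, 1Cl → 0 − 1 + 1 = 0
C4: 2C, 1H, 1Cl → 0 − 1 + 1 = 0
C5: 2C, 2H → 0 − 2 = -2
C6: 1C, 3N → 0 + 3 = +3
2 carbons (C2, C6) meet the condition.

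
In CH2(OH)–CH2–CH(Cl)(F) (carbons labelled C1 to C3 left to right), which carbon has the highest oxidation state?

Each bond to a more electronegative atom (O, N, halogen) counts +1, each bond to a less electronegative atom (H, metal, B, Si) counts −1, and each C–C bond counts 0. Tallying each carbon:
C1: 1C, 2H, 1O → 0 − 2 + 1 = -1
C2: 2C, 2H → 0 − 2 = -2
C3: 1C, 1H, 1F, 1Cl → 0 − 1 + 1 + 1 = +1
The most oxidised carbon is C3 at +1.

C3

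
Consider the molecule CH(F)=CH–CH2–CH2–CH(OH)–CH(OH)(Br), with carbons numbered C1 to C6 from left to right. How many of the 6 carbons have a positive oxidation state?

1

Bonds to more-electronegative neighbours contribute +1 each, bonds to H or metals contribute −1 each, and C–C bonds contribute 0. Tallying each carbon:
C1: 2C, 1H, 1F → 0 − 1 + 1 = 0
C2: 3C, 1H → 0 − 1 = -1
C3: 2C, 2H → 0 − 2 = -2
C4: 2C, 2H → 0 − 2 = -2
C5: 2C, 1H, 1O → 0 − 1 + 1 = 0
C6: 1C, 1H, 1O, 1Br → 0 − 1 + 1 + 1 = +1
1 carbon (C6) meets the condition.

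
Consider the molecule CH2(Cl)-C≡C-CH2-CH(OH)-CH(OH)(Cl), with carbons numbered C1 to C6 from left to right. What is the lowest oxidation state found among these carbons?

-2

Assign +1 per bond to O/N/halogen, −1 per bond to H or an electropositive element, and 0 per bond to carbon. Tallying each carbon:
C1: 1C, 2H, 1Cl → 0 − 2 + 1 = -1
C2: 4C → 0 = 0
C3: 4C → 0 = 0
C4: 2C, 2H → 0 − 2 = -2
C5: 2C, 1H, 1O → 0 − 1 + 1 = 0
C6: 1C, 1H, 1O, 1Cl → 0 − 1 + 1 + 1 = +1
The lowest value is -2.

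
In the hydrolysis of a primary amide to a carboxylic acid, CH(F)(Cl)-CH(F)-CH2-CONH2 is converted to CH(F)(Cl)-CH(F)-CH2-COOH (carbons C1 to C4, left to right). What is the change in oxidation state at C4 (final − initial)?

Before: C4 has 1 bond to C, 2 bonds to O, 1 bond to N → oxidation state +3.
After: C4 has 1 bond to C, 3 bonds to O → oxidation state +3.
Δ = +3 − (+3) = 0, so no net redox change at C4.

0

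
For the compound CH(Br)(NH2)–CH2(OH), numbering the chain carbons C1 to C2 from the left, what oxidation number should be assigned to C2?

-1

C2 has one bond to C (0), one bond to O (+1), one bond to H (-1), one bond to H (-1).
Oxidation state = 0 + 1 − 1 − 1 = -1.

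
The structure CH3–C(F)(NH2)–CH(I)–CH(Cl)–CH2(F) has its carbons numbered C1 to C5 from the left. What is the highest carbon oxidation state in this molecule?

Tallying each carbon's bonds:
C1: 1C, 3H → 0 − 3 = -3
C2: 2C, 1N, 1F → 0 + 1 + 1 = +2
C3: 2C, 1H, 1I → 0 − 1 + 1 = 0
C4: 2C, 1H, 1Cl → 0 − 1 + 1 = 0
C5: 1C, 2H, 1F → 0 − 2 + 1 = -1
The highest value is +2.

+2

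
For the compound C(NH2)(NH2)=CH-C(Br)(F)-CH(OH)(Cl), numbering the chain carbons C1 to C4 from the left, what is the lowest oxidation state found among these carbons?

Bonds to more-electronegative neighbours contribute +1 each, bonds to H or metals contribute −1 each, and C–C bonds contribute 0. Tallying each carbon:
C1: 2C, 2N → 0 + 2 = +2
C2: 3C, 1H → 0 − 1 = -1
C3: 2C, 1F, 1Br → 0 + 1 + 1 = +2
C4: 1C, 1H, 1O, 1Cl → 0 − 1 + 1 + 1 = +1
The lowest value is -1.

-1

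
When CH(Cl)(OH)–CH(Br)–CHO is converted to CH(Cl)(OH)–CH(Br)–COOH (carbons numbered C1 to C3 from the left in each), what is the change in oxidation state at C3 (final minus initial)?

+2

Before: C3 has 1 bond to C, 1 bond to H, 2 bonds to O → oxidation state +1.
After: C3 has 1 bond to C, 3 bonds to O → oxidation state +3.
Δ = +3 − (+1) = +2, so this is an oxidation at C3.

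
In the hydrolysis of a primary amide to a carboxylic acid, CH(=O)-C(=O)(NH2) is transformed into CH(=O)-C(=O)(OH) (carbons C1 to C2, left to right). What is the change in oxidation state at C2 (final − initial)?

Before: C2 has 1 bond to C, 2 bonds to O, 1 bond to N → oxidation state +3.
After: C2 has 1 bond to C, 3 bonds to O → oxidation state +3.
Δ = +3 − (+3) = 0, so no net redox change at C2.

0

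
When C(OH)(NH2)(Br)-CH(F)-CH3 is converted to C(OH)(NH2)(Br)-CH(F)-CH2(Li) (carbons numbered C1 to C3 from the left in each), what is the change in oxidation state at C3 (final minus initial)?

0

Before: C3 has 1 bond to C, 3 bonds to H → oxidation state -3.
After: C3 has 1 bond to C, 2 bonds to H, 1 bond to Li → oxidation state -3.
Δ = -3 − (-3) = 0, so no net redox change at C3.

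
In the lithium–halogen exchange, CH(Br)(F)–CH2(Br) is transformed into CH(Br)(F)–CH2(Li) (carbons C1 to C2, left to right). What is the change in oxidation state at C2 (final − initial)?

Before: C2 has 1 bond to C, 2 bonds to H, 1 bond to Br → oxidation state -1.
After: C2 has 1 bond to C, 2 bonds to H, 1 bond to Li → oxidation state -3.
Δ = -3 − (-1) = -2, so this is a reduction at C2.

-2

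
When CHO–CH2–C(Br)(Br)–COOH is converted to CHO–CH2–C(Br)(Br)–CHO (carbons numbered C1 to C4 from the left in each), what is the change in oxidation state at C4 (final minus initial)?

-2

Before: C4 has 1 bond to C, 3 bonds to O → oxidation state +3.
After: C4 has 1 bond to C, 1 bond to H, 2 bonds to O → oxidation state +1.
Δ = +1 − (+3) = -2, so this is a reduction at C4.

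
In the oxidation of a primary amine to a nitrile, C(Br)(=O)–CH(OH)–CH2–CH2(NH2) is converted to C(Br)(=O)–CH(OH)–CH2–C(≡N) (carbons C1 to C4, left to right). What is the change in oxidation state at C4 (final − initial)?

Before: C4 has 1 bond to C, 2 bonds to H, 1 bond to N → oxidation state -1.
After: C4 has 1 bond to C, 3 bonds to N → oxidation state +3.
Δ = +3 − (-1) = +4, so this is an oxidation at C4.

+4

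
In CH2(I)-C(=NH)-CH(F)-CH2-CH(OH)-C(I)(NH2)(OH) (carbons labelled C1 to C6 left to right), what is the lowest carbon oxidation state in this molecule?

-2

Tallying each carbon's bonds:
C1: 1C, 2H, 1I → 0 − 2 + 1 = -1
C2: 2C, 2N → 0 + 2 = +2
C3: 2C, 1H, 1F → 0 − 1 + 1 = 0
C4: 2C, 2H → 0 − 2 = -2
C5: 2C, 1H, 1O → 0 − 1 + 1 = 0
C6: 1C, 1O, 1N, 1I → 0 + 1 + 1 + 1 = +3
The lowest value is -2.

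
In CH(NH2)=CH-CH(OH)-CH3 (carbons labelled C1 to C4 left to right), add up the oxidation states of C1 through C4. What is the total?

-4

Assign +1 per bond to O/N/halogen, −1 per bond to H or an electropositive element, and 0 per bond to carbon. Tallying each carbon:
C1: 2C, 1H, 1N → 0 − 1 + 1 = 0
C2: 3C, 1H → 0 − 1 = -1
C3: 2C, 1H, 1O → 0 − 1 + 1 = 0
C4: 1C, 3H → 0 − 3 = -3
Sum = 0 − 1 + 0 − 3 = -4.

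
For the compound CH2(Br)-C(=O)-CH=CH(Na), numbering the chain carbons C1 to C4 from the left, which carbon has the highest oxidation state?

C2

Bonds to more-electronegative neighbours contribute +1 each, bonds to H or metals contribute −1 each, and C–C bonds contribute 0. Tallying each carbon:
C1: 1C, 2H, 1Br → 0 − 2 + 1 = -1
C2: 2C, 2O → 0 + 2 = +2
C3: 3C, 1H → 0 − 1 = -1
C4: 2C, 1H, 1Na → 0 − 1 − 1 = -2
The most oxidised carbon is C2 at +2.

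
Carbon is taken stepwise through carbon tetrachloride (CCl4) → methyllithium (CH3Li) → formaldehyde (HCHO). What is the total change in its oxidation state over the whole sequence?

Carbon oxidation states along the series — carbon tetrachloride: +4, methyllithium: -4, formaldehyde: 0.
Net change = 0 − (+4) = -4.

-4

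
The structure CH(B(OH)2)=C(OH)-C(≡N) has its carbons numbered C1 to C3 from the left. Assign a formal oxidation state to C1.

-2

C1 has a double bond to C (2×0 = 0), one bond to B (-1), one bond to H (-1).
Oxidation state = 0 − 1 − 1 = -2.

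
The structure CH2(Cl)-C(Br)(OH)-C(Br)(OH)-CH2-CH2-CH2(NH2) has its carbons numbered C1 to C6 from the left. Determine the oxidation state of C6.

Assign +1 per bond to O/N/halogen, −1 per bond to H or an electropositive element, and 0 per bond to carbon.
C6 has one bond to C (0), one bond to H (-1), one bond to H (-1), one bond to N (+1).
Oxidation state = 0 − 1 − 1 + 1 = -1.

-1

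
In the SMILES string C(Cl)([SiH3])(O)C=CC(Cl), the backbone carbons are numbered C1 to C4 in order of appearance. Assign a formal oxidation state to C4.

-1

C4 has one bond to C (0), one bond to H (-1), one bond to Cl (+1), one bond to H (-1).
Oxidation state = 0 − 1 + 1 − 1 = -1.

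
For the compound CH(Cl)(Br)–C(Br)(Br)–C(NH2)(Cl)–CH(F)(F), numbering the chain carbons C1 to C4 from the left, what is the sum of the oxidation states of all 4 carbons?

+6

Each bond to a more electronegative atom (O, N, halogen) counts +1, each bond to a less electronegative atom (H, metal, B, Si) counts −1, and each C–C bond counts 0. Tallying each carbon:
C1: 1C, 1H, 1Cl, 1Br → 0 − 1 + 1 + 1 = +1
C2: 2C, 2Br → 0 + 2 = +2
C3: 2C, 1N, 1Cl → 0 + 1 + 1 = +2
C4: 1C, 1H, 2F → 0 − 1 + 2 = +1
Sum = +1 + 2 + 2 + 1 = +6.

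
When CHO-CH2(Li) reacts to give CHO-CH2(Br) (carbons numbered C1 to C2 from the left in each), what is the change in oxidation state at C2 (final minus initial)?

+2

Before: C2 has 1 bond to C, 2 bonds to H, 1 bond to Li → oxidation state -3.
After: C2 has 1 bond to C, 2 bonds to H, 1 bond to Br → oxidation state -1.
Δ = -1 − (-3) = +2, so this is an oxidation at C2.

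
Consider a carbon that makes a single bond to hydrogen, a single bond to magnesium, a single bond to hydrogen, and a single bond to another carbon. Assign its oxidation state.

Count +1 for every bond to an atom more electronegative than carbon and −1 for every bond to one less electronegative; C–C bonds are 0.
The carbon has one bond to C (0), one bond to H (-1), one bond to H (-1), one bond to Mg (-1).
Oxidation state = 0 − 1 − 1 − 1 = -3.

-3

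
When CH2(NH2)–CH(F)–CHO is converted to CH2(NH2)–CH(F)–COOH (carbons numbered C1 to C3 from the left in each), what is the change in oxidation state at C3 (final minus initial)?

+2

Before: C3 has 1 bond to C, 1 bond to H, 2 bonds to O → oxidation state +1.
After: C3 has 1 bond to C, 3 bonds to O → oxidation state +3.
Δ = +3 − (+1) = +2, so this is an oxidation at C3.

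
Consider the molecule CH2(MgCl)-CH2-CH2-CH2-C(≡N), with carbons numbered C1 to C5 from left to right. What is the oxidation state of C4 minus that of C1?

C4: 2C, 2H → 0 − 2 = -2
C1: 1C, 2H, 1Mg → 0 − 2 − 1 = -3
Difference: -2 − (-3) = +1.

+1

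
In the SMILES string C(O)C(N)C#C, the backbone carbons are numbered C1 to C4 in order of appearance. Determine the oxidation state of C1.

Each bond to a more electronegative atom (O, N, halogen) counts +1, each bond to a less electronegative atom (H, metal, B, Si) counts −1, and each C–C bond counts 0.
C1 has one bond to C (0), one bond to H (-1), one bond to O (+1), one bond to H (-1).
Oxidation state = 0 − 1 + 1 − 1 = -1.

-1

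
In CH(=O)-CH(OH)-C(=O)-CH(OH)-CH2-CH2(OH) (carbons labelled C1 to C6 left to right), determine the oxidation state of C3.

C3 has one bond to C (0), one bond to C (0), a double bond to O (2×+1 = +2).
Oxidation state = 0 + 0 + 2 = +2.

+2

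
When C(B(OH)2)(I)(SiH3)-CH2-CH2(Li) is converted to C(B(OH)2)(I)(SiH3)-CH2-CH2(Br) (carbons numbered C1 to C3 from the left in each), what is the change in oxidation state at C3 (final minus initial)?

+2

Before: C3 has 1 bond to C, 2 bonds to H, 1 bond to Li → oxidation state -3.
After: C3 has 1 bond to C, 2 bonds to H, 1 bond to Br → oxidation state -1.
Δ = -1 − (-3) = +2, so this is an oxidation at C3.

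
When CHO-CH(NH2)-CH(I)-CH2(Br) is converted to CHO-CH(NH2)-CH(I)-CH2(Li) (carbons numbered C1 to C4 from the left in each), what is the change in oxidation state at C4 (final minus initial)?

-2

Before: C4 has 1 bond to C, 2 bonds to H, 1 bond to Br → oxidation state -1.
After: C4 has 1 bond to C, 2 bonds to H, 1 bond to Li → oxidation state -3.
Δ = -3 − (-1) = -2, so this is a reduction at C4.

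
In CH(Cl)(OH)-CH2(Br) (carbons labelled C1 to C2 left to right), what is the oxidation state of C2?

Assign +1 per bond to O/N/halogen, −1 per bond to H or an electropositive element, and 0 per bond to carbon.
C2 has one bond to C (0), one bond to H (-1), one bond to H (-1), one bond to Br (+1).
Oxidation state = 0 − 1 − 1 + 1 = -1.

-1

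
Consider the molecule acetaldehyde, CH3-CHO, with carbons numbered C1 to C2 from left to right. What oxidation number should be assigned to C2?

+1

Count +1 for every bond to an atom more electronegative than carbon and −1 for every bond to one less electronegative; C–C bonds are 0.
C2 has one bond to H (-1), a double bond to O (2×+1 = +2), one bond to C (0).
Oxidation state = -1 + 2 + 0 = +1.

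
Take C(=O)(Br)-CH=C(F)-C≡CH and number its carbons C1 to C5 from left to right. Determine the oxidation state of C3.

+1

Assign +1 per bond to O/N/halogen, −1 per bond to H or an electropositive element, and 0 per bond to carbon.
C3 has a double bond to C (2×0 = 0), one bond to C (0), one bond to F (+1).
Oxidation state = 0 + 0 + 1 = +1.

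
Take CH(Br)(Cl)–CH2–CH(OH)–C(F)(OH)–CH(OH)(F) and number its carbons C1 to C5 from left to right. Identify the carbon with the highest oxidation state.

C4

Assign +1 per bond to O/N/halogen, −1 per bond to H or an electropositive element, and 0 per bond to carbon. Tallying each carbon:
C1: 1C, 1H, 1Cl, 1Br → 0 − 1 + 1 + 1 = +1
C2: 2C, 2H → 0 − 2 = -2
C3: 2C, 1H, 1O → 0 − 1 + 1 = 0
C4: 2C, 1O, 1F → 0 + 1 + 1 = +2
C5: 1C, 1H, 1O, 1F → 0 − 1 + 1 + 1 = +1
The most oxidised carbon is C4 at +2.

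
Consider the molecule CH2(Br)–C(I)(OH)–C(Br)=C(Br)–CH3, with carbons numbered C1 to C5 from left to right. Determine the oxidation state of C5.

C5 has one bond to C (0), one bond to H (-1), one bond to H (-1), one bond to H (-1).
Oxidation state = 0 − 1 − 1 − 1 = -3.

-3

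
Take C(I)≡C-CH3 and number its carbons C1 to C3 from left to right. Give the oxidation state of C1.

Count +1 for every bond to an atom more electronegative than carbon and −1 for every bond to one less electronegative; C–C bonds are 0.
C1 has a triple bond to C (3×0 = 0), one bond to I (+1).
Oxidation state = 0 + 1 = +1.

+1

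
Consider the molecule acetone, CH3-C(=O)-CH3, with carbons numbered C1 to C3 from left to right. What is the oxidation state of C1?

-3

C1 has one bond to H (-1), one bond to H (-1), one bond to H (-1), one bond to C (0).
Oxidation state = -1 − 1 − 1 + 0 = -3.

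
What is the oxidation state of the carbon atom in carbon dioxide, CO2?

+4

Each bond to a more electronegative atom (O, N, halogen) counts +1, each bond to a less electronegative atom (H, metal, B, Si) counts −1, and each C–C bond counts 0.
The carbon has a double bond to O (2×+1 = +2), a double bond to O (2×+1 = +2).
Oxidation state = +2 + 2 = +4.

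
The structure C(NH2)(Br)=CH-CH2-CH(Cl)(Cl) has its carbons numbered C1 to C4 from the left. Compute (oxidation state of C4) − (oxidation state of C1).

-1

C4: 1C, 1H, 2Cl → 0 − 1 + 2 = +1
C1: 2C, 1N, 1Br → 0 + 1 + 1 = +2
Difference: +1 − (+2) = -1.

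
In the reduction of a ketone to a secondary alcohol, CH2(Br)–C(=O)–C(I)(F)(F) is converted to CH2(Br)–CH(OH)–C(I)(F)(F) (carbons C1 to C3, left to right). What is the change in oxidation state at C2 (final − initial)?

-2

Before: C2 has 2 bonds to C, 2 bonds to O → oxidation state +2.
After: C2 has 2 bonds to C, 1 bond to H, 1 bond to O → oxidation state 0.
Δ = 0 − (+2) = -2, so this is a reduction at C2.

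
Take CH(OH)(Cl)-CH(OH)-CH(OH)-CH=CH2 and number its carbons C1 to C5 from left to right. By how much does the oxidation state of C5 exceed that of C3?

C5: 2C, 2H → 0 − 2 = -2
C3: 2C, 1H, 1O → 0 − 1 + 1 = 0
Difference: -2 − (0) = -2.

-2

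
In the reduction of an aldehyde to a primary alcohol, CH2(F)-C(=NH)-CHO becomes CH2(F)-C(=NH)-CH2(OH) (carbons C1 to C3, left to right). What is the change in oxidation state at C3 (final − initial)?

-2

Before: C3 has 1 bond to C, 1 bond to H, 2 bonds to O → oxidation state +1.
After: C3 has 1 bond to C, 2 bonds to H, 1 bond to O → oxidation state -1.
Δ = -1 − (+1) = -2, so this is a reduction at C3.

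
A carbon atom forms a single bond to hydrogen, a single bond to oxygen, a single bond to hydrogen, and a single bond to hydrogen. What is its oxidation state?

Assign +1 per bond to O/N/halogen, −1 per bond to H or an electropositive element, and 0 per bond to carbon.
The carbon has one bond to O (+1), one bond to H (-1), one bond to H (-1), one bond to H (-1).
Oxidation state = +1 − 1 − 1 − 1 = -2.

-2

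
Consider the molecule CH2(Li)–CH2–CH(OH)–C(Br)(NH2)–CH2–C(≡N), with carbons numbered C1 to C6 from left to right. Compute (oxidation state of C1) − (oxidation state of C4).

-5

C1: 1C, 2H, 1Li → 0 − 2 − 1 = -3
C4: 2C, 1N, 1Br → 0 + 1 + 1 = +2
Difference: -3 − (+2) = -5.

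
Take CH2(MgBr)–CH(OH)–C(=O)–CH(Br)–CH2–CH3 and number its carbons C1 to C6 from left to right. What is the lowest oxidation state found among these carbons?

Assign +1 per bond to O/N/halogen, −1 per bond to H or an electropositive element, and 0 per bond to carbon. Tallying each carbon:
C1: 1C, 2H, 1Mg → 0 − 2 − 1 = -3
C2: 2C, 1H, 1O → 0 − 1 + 1 = 0
C3: 2C, 2O → 0 + 2 = +2
C4: 2C, 1H, 1Br → 0 − 1 + 1 = 0
C5: 2C, 2H → 0 − 2 = -2
C6: 1C, 3H → 0 − 3 = -3
The lowest value is -3.

-3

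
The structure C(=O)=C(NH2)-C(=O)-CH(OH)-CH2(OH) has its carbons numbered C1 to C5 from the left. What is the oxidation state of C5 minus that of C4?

C5: 1C, 2H, 1O → 0 − 2 + 1 = -1
C4: 2C, 1H, 1O → 0 − 1 + 1 = 0
Difference: -1 − (0) = -1.

-1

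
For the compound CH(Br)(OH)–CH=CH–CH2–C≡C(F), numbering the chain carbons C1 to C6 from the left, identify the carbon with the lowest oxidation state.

Tallying each carbon's bonds:
C1: 1C, 1H, 1O, 1Br → 0 − 1 + 1 + 1 = +1
C2: 3C, 1H → 0 − 1 = -1
C3: 3C, 1H → 0 − 1 = -1
C4: 2C, 2H → 0 − 2 = -2
C5: 4C → 0 = 0
C6: 3C, 1F → 0 + 1 = +1
The most reduced carbon is C4 at -2.

C4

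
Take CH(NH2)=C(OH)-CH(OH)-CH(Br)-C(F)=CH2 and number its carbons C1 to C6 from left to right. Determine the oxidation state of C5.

C5 has one bond to C (0), a double bond to C (2×0 = 0), one bond to F (+1).
Oxidation state = 0 + 0 + 1 = +1.

+1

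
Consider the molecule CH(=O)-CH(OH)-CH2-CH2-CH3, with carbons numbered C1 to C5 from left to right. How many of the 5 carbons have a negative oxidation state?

Each bond to a more electronegative atom (O, N, halogen) counts +1, each bond to a less electronegative atom (H, metal, B, Si) counts −1, and each C–C bond counts 0. Tallying each carbon:
C1: 1C, 1H, 2O → 0 − 1 + 2 = +1
C2: 2C, 1H, 1O → 0 − 1 + 1 = 0
C3: 2C, 2H → 0 − 2 = -2
C4: 2C, 2H → 0 − 2 = -2
C5: 1C, 3H → 0 − 3 = -3
3 carbons (C3, C4, C5) meet the condition.

3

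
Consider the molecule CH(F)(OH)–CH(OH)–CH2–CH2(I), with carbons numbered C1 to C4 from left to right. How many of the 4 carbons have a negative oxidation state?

2

Bonds to more-electronegative neighbours contribute +1 each, bonds to H or metals contribute −1 each, and C–C bonds contribute 0. Tallying each carbon:
C1: 1C, 1H, 1O, 1F → 0 − 1 + 1 + 1 = +1
C2: 2C, 1H, 1O → 0 − 1 + 1 = 0
C3: 2C, 2H → 0 − 2 = -2
C4: 1C, 2H, 1I → 0 − 2 + 1 = -1
2 carbons (C3, C4) meet the condition.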